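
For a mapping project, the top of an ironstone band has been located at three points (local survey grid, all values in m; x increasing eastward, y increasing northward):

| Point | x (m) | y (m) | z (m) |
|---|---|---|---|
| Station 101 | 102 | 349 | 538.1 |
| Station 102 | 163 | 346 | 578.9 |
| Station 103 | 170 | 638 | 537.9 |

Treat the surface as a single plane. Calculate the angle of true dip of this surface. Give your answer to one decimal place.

Let the plane be z = a·x + b·y + c.
Station 102−Station 101: 61a − 3b = 40.8;  Station 103−Station 101: 68a + 289b = −0.2.
Solving gives a = 0.66117, b = −0.15626.
Gradient magnitude |∇z| = √(a² + b²) = √(0.43714 + 0.02442) = 0.67938.
True dip = arctan(0.67938) = 34.2°, dipping toward WNW (azimuth ≈ 283°).

34.2°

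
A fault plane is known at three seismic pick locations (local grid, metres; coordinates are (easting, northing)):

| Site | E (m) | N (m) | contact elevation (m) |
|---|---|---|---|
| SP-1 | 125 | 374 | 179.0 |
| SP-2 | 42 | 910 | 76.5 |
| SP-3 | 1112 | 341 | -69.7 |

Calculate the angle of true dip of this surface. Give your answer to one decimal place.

19.2°

Let the plane be z = a·E + b·N + c.
SP-2−SP-1: −83a + 536b = −102.5;  SP-3−SP-1: 987a − 33b = −248.7.
Solving gives a = −0.25971, b = −0.23145.
Gradient magnitude |∇z| = √(a² + b²) = √(0.06745 + 0.05357) = 0.34788.
True dip = arctan(0.34788) = 19.2°, dipping toward NE (azimuth ≈ 048°).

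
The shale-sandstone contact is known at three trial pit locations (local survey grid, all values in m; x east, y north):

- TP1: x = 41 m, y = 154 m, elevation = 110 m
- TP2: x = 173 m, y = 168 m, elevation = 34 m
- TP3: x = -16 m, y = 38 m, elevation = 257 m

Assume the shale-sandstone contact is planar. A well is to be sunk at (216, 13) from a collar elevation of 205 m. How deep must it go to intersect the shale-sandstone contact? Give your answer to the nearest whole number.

Two edge vectors: TP1→TP2 = (132, 14, -76), TP1→TP3 = (-57, -116, 147).
Normal n = (TP1→TP2) × (TP1→TP3) = (-6758, -15072, -14514).
So ∂z/∂x = −n_x/n_z = −0.46562 and ∂z/∂y = −n_y/n_z = −1.03845.
Intercept c from TP1: 110 + 19.09 + 159.92 = 289.01.
At (216, 13): z_contact = −100.6 − 13.5 + 289.01 = 174.9 m.
Depth below ground = 205 − 174.9 = 30 m.

30 m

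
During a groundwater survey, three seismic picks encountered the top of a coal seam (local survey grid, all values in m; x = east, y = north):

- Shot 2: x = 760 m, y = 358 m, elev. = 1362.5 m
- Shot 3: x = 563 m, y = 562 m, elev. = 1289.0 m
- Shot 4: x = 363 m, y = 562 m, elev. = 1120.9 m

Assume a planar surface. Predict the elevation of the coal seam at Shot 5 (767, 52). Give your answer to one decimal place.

1230.3 m

Let the plane be z = a·x + b·y + c.
Shot 3−Shot 2: −197a + 204b = −73.5;  Shot 4−Shot 2: −397a + 204b = −241.6.
Solving gives a = 0.84050, b = 0.45137.
Then c = 1362.5 − a·760 − b·358 = 562.13.
At (767, 52): z = 644.7 + 23.5 + 562.13 = 1230.3 m.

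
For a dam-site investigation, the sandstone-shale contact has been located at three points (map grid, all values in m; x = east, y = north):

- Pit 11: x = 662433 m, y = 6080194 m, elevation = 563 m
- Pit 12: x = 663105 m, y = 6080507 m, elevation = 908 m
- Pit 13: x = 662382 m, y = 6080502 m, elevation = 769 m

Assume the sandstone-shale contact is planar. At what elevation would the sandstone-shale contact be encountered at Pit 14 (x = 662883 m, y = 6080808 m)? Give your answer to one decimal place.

1077.1 m

Two edge vectors: Pit 11→Pit 12 = (672, 313, 345), Pit 11→Pit 13 = (-51, 308, 206).
Normal n = (Pit 11→Pit 12) × (Pit 11→Pit 13) = (-41782, -156027, 222939).
So ∂z/∂x = −n_x/n_z = 0.187414495 and ∂z/∂y = −n_y/n_z = 0.699864088.
Intercept c from Pit 11: 563 − 124149.55 − 4255309.43 = −4378895.98.
At (662883, 6080808): z = 124233.9 + 4255739.1 − 4378895.98 = 1077.1 m.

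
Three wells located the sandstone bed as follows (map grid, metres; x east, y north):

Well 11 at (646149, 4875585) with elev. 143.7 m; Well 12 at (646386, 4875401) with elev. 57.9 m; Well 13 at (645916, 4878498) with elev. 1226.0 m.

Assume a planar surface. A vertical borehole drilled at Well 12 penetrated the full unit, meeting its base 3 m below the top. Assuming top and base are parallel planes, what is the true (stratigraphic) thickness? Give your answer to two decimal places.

Two edge vectors: Well 11→Well 12 = (237, -184, -85.8), Well 11→Well 13 = (-233, 2913, 1082.3).
Normal n = (Well 11→Well 12) × (Well 11→Well 13) = (50792.2, -236513.7, 647509).
So ∂z/∂x = −n_x/n_z = −0.07844 and ∂z/∂y = −n_y/n_z = 0.36527.
|∇z| = √(a²+b²) = 0.37360, so dip δ = arctan(0.37360) = 20.49°.
True thickness = vertical thickness × cos δ = 3 × cos 20.49° = 2.81 m.

2.81 m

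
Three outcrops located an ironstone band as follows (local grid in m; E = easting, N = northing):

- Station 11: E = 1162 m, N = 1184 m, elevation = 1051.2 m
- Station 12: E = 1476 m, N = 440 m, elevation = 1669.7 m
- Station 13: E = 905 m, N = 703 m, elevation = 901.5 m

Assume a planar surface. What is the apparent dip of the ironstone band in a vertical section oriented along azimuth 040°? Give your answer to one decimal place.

27.4°

Two edge vectors: Station 11→Station 12 = (314, -744, 618.5), Station 11→Station 13 = (-257, -481, -149.7).
Normal n = (Station 11→Station 12) × (Station 11→Station 13) = (408875.3, -111948.7, -342242).
So ∂z/∂E = −n_x/n_z = 1.19470 and ∂z/∂N = −n_y/n_z = −0.32710.
Unit vector along 040° is (sin 40°, cos 40°) = (0.6428, 0.7660).
Slope in that direction = a·(0.6428) + b·(0.7660) = 0.51736.
Apparent dip = arctan|0.51736| = 27.4° (true dip is 51.1°, so apparent ≤ true as expected).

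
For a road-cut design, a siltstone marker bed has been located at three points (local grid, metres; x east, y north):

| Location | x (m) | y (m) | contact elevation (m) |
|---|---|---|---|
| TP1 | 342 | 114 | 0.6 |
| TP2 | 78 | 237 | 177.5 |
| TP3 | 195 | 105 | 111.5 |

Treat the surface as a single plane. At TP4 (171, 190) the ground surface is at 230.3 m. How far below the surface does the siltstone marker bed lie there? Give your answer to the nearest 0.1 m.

114.5 m

Let the plane be z = a·x + b·y + c.
TP2−TP1: −264a + 123b = 176.9;  TP3−TP1: −147a − 9b = 110.9.
Solving gives a = −0.74463, b = −0.16001.
Then c = 0.6 − a·342 − b·114 = 273.50.
At (171, 190): z_contact = −127.33 − 30.40 + 273.50 = 115.77 m.
Depth below ground = 230.3 − 115.77 = 114.5 m.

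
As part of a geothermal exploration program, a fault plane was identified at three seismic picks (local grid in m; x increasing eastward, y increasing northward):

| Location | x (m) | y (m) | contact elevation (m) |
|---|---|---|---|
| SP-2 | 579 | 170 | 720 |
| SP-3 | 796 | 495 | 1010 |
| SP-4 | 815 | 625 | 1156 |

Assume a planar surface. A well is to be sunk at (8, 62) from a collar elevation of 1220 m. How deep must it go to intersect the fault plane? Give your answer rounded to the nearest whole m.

Two edge vectors: SP-2→SP-3 = (217, 325, 290), SP-2→SP-4 = (236, 455, 436).
Normal n = (SP-2→SP-3) × (SP-2→SP-4) = (9750, -26172, 22035).
So ∂z/∂x = −n_x/n_z = −0.44248 and ∂z/∂y = −n_y/n_z = 1.18775.
Intercept c from SP-2: 720 + 256.19 − 201.92 = 774.28.
At (8, 62): z_contact = −3.5 + 73.6 + 774.28 = 844.4 m.
Depth below ground = 1220 − 844.4 = 376 m.

376 m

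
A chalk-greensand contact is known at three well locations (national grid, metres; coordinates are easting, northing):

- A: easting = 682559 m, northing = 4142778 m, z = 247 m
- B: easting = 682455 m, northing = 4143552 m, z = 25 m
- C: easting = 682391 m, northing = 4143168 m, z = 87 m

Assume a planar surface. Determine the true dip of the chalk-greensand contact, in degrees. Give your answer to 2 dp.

25.46°

Two edge vectors: A→B = (-104, 774, -222), A→C = (-168, 390, -160).
Normal n = (A→B) × (A→C) = (-37260, 20656, 89472).
So ∂z/∂easting = −n_x/n_z = 0.41644 and ∂z/∂northing = −n_y/n_z = −0.23087.
Gradient magnitude |∇z| = √(a² + b²) = √(0.17342 + 0.05330) = 0.47616.
True dip = arctan(0.47616) = 25.46°, dipping toward WNW (azimuth ≈ 299°).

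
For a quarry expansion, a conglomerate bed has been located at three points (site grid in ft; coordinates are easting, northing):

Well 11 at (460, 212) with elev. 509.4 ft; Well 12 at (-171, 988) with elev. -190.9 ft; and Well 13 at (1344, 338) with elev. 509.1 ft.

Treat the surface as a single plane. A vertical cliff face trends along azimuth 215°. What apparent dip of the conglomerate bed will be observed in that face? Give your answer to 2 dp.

Two edge vectors: Well 11→Well 12 = (-631, 776, -700.3), Well 11→Well 13 = (884, 126, -0.3).
Normal n = (Well 11→Well 12) × (Well 11→Well 13) = (88005, -619254.5, -765490).
So ∂z/∂easting = −n_x/n_z = 0.11497 and ∂z/∂northing = −n_y/n_z = −0.80896.
Unit vector along 215° is (sin 215°, cos 215°) = (-0.5736, -0.8192).
Slope in that direction = a·(-0.5736) + b·(-0.8192) = 0.59672.
Apparent dip = arctan|0.59672| = 30.83° (true dip is 39.3°, so apparent ≤ true as expected).

30.83°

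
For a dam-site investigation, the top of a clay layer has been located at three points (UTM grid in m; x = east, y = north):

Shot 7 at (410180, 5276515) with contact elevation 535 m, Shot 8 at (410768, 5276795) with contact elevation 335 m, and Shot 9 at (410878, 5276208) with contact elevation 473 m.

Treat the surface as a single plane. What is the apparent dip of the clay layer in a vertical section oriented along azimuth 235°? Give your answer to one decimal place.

Two edge vectors: Shot 7→Shot 8 = (588, 280, -200), Shot 7→Shot 9 = (698, -307, -62).
Normal n = (Shot 7→Shot 8) × (Shot 7→Shot 9) = (-78760, -103144, -375956).
So ∂z/∂x = −n_x/n_z = −0.20949 and ∂z/∂y = −n_y/n_z = −0.27435.
Unit vector along 235° is (sin 235°, cos 235°) = (-0.8192, -0.5736).
Slope in that direction = a·(-0.8192) + b·(-0.5736) = 0.32897.
Apparent dip = arctan|0.32897| = 18.2° (true dip is 19.0°, so apparent ≤ true as expected).

18.2°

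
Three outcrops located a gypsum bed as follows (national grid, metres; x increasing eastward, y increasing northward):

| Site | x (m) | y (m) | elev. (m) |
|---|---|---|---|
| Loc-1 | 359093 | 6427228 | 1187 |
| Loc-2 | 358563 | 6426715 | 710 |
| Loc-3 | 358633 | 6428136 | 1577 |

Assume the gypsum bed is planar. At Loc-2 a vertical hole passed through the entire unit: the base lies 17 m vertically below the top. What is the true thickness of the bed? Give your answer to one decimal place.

Two edge vectors: Loc-1→Loc-2 = (-530, -513, -477), Loc-1→Loc-3 = (-460, 908, 390).
Normal n = (Loc-1→Loc-2) × (Loc-1→Loc-3) = (233046, 426120, -717220).
So ∂z/∂x = −n_x/n_z = 0.32493 and ∂z/∂y = −n_y/n_z = 0.59413.
|∇z| = √(a²+b²) = 0.67718, so dip δ = arctan(0.67718) = 34.10°.
True thickness = vertical thickness × cos δ = 17 × cos 34.10° = 14.1 m.

14.1 m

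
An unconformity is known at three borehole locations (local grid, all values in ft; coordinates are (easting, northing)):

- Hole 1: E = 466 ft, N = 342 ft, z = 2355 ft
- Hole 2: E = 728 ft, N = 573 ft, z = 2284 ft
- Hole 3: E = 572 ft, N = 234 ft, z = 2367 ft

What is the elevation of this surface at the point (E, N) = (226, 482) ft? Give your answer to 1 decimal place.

Let the plane be z = a·E + b·N + c.
Hole 2−Hole 1: 262a + 231b = −71;  Hole 3−Hole 1: 106a − 108b = 12.
Solving gives a = −0.09276, b = −0.20215.
Then c = 2355 − a·466 − b·342 = 2467.36.
At (226, 482): z = −21.0 − 97.4 + 2467.36 = 2349.0 ft.

2349.0 ft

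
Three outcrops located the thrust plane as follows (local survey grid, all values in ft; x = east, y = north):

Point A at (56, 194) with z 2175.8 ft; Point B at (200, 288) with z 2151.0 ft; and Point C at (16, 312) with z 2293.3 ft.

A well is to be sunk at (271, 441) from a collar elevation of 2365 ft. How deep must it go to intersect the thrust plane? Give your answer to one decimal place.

Let the plane be z = a·x + b·y + c.
Point B−Point A: 144a + 94b = −24.8;  Point C−Point A: −40a + 118b = 117.5.
Solving gives a = −0.67326, b = 0.76754.
Then c = 2175.8 − a·56 − b·194 = 2064.60.
At (271, 441): z_contact = −182.45 + 338.49 + 2064.60 = 2220.63 ft.
Depth below ground = 2365 − 2220.63 = 144.4 ft.

144.4 ft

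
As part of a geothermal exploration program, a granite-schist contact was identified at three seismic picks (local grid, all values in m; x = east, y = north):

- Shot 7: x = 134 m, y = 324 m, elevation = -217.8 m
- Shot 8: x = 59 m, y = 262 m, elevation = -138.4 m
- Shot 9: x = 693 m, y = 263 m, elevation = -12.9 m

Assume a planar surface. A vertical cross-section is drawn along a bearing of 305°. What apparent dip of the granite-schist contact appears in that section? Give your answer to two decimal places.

Two edge vectors: Shot 7→Shot 8 = (-75, -62, 79.4), Shot 7→Shot 9 = (559, -61, 204.9).
Normal n = (Shot 7→Shot 8) × (Shot 7→Shot 9) = (-7860.4, 59752.1, 39233).
So ∂z/∂x = −n_x/n_z = 0.20035 and ∂z/∂y = −n_y/n_z = −1.52301.
Unit vector along 305° is (sin 305°, cos 305°) = (-0.8192, 0.5736).
Slope in that direction = a·(-0.8192) + b·(0.5736) = −1.03768.
Apparent dip = arctan|1.03768| = 46.06° (true dip is 56.9°, so apparent ≤ true as expected).

46.06°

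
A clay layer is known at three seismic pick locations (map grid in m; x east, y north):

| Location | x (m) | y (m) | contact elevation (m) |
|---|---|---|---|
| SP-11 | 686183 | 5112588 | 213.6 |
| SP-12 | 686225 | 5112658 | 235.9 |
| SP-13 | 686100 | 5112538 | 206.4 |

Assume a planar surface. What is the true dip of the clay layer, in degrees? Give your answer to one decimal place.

Let the plane be z = a·x + b·y + c.
SP-12−SP-11: 42a + 70b = 22.3;  SP-13−SP-11: −83a − 50b = −7.2.
Solving gives a = −0.16469, b = 0.41739.
Gradient magnitude |∇z| = √(a² + b²) = √(0.02712 + 0.17421) = 0.44870.
True dip = arctan(0.44870) = 24.2°, dipping toward SSE (azimuth ≈ 158°).

24.2°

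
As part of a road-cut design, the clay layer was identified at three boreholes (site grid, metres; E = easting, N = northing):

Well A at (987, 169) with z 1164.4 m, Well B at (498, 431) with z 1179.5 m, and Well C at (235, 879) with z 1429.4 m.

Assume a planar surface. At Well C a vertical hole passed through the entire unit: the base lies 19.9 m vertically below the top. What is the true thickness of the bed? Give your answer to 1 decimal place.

Let the plane be z = a·E + b·N + c.
Well B−Well A: −489a + 262b = 15.1;  Well C−Well A: −752a + 710b = 265.
Solving gives a = 0.39096, b = 0.78733.
|∇z| = √(a²+b²) = 0.87905, so dip δ = arctan(0.87905) = 41.32°.
True thickness = vertical thickness × cos δ = 19.9 × cos 41.32° = 14.9 m.

14.9 m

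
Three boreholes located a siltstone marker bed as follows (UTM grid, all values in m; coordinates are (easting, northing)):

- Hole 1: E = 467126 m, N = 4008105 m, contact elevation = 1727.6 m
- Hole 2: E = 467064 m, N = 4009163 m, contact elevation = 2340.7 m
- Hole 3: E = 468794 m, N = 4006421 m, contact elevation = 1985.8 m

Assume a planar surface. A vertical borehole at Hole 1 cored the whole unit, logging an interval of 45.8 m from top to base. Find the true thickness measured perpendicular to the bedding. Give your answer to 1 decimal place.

32.3 m

Two edge vectors: Hole 1→Hole 2 = (-62, 1058, 613.1), Hole 1→Hole 3 = (1668, -1684, 258.2).
Normal n = (Hole 1→Hole 2) × (Hole 1→Hole 3) = (1305636, 1038659.2, -1660336).
So ∂z/∂E = −n_x/n_z = 0.78637 and ∂z/∂N = −n_y/n_z = 0.62557.
|∇z| = √(a²+b²) = 1.00485, so dip δ = arctan(1.00485) = 45.14°.
True thickness = vertical thickness × cos δ = 45.8 × cos 45.14° = 32.3 m.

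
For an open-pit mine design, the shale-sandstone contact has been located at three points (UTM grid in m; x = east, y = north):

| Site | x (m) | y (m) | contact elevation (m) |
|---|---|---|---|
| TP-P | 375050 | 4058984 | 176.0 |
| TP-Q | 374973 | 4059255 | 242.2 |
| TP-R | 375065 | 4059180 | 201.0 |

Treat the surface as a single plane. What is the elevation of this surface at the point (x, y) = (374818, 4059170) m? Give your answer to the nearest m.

Two edge vectors: TP-P→TP-Q = (-77, 271, 66.2), TP-P→TP-R = (15, 196, 25).
Normal n = (TP-P→TP-Q) × (TP-P→TP-R) = (-6200.2, 2918, -19157).
So ∂z/∂x = −n_x/n_z = −0.32365193 and ∂z/∂y = −n_y/n_z = 0.15232030.
Intercept c from TP-P: 176 + 121385.66 − 618265.66 = −496704.01.
At (374818, 4059170): z = −121310.6 + 618294.0 − 496704.01 = 279.4 m.

279 m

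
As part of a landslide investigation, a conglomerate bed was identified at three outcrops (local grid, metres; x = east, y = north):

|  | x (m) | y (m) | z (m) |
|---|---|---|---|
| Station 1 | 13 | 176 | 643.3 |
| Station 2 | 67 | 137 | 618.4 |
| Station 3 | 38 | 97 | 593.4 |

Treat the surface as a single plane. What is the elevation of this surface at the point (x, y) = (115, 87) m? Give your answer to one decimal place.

586.6 m

Let the plane be z = a·x + b·y + c.
Station 2−Station 1: 54a − 39b = −24.9;  Station 3−Station 1: 25a − 79b = −49.9.
Solving gives a = −0.00638, b = 0.62963.
Then c = 643.3 − a·13 − b·176 = 532.57.
At (115, 87): z = −0.7 + 54.8 + 532.57 = 586.6 m.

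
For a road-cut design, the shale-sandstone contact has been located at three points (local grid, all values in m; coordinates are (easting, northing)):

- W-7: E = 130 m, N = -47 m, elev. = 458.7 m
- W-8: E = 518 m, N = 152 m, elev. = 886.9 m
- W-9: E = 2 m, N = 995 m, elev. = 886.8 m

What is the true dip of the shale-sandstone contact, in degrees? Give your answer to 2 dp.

44.56°

Two edge vectors: W-7→W-8 = (388, 199, 428.2), W-7→W-9 = (-128, 1042, 428.1).
Normal n = (W-7→W-8) × (W-7→W-9) = (-360992.5, -220912.4, 429768).
So ∂z/∂E = −n_x/n_z = 0.83997 and ∂z/∂N = −n_y/n_z = 0.51403.
Gradient magnitude |∇z| = √(a² + b²) = √(0.70555 + 0.26422) = 0.98477.
True dip = arctan(0.98477) = 44.56°, dipping toward WSW (azimuth ≈ 239°).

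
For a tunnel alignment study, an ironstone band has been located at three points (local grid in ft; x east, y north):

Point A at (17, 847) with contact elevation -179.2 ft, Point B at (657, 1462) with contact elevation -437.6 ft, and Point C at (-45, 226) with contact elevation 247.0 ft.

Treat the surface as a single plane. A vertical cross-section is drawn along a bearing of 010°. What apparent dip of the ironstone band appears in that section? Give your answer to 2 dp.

Let the plane be z = a·x + b·y + c.
Point B−Point A: 640a + 615b = −258.4;  Point C−Point A: −62a − 621b = 426.2.
Solving gives a = 0.28289, b = −0.71456.
Unit vector along 010° is (sin 10°, cos 10°) = (0.1736, 0.9848).
Slope in that direction = a·(0.1736) + b·(0.9848) = −0.65458.
Apparent dip = arctan|0.65458| = 33.21° (true dip is 37.5°, so apparent ≤ true as expected).

33.21°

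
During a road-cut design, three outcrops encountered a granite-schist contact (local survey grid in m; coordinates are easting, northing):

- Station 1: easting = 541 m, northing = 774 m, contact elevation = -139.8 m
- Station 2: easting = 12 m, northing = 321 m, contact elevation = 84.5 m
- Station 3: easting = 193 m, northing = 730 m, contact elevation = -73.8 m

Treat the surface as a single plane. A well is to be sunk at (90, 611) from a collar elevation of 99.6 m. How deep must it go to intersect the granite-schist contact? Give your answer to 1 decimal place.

Let the plane be z = a·easting + b·northing + c.
Station 2−Station 1: −529a − 453b = 224.3;  Station 3−Station 1: −348a − 44b = 66.
Solving gives a = −0.14906, b = −0.32108.
Then c = -139.8 − a·541 − b·774 = 189.35.
At (90, 611): z_contact = −13.42 − 196.18 + 189.35 = -20.24 m.
Depth below ground = 99.6 − (-20.24) = 119.8 m.

119.8 m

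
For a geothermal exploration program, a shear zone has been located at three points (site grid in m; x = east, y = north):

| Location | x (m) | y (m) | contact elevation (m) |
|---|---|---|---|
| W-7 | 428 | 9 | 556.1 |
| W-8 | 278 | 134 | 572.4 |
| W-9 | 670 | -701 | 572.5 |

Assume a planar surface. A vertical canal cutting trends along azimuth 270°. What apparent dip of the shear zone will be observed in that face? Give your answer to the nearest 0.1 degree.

10.1°

Two edge vectors: W-7→W-8 = (-150, 125, 16.3), W-7→W-9 = (242, -710, 16.4).
Normal n = (W-7→W-8) × (W-7→W-9) = (13623, 6404.6, 76250).
So ∂z/∂x = −n_x/n_z = −0.17866 and ∂z/∂y = −n_y/n_z = −0.08399.
Unit vector along 270° is (sin 270°, cos 270°) = (-1.0000, -0.0000).
Slope in that direction = a·(-1.0000) + b·(-0.0000) = 0.17866.
Apparent dip = arctan|0.17866| = 10.1° (true dip is 11.2°, so apparent ≤ true as expected).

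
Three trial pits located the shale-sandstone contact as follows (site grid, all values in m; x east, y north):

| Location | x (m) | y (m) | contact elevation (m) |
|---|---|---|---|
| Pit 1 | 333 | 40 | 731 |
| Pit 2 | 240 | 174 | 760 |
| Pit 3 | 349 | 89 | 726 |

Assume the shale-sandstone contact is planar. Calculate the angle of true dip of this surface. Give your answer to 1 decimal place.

Let the plane be z = a·x + b·y + c.
Pit 2−Pit 1: −93a + 134b = 29;  Pit 3−Pit 1: 16a + 49b = −5.
Solving gives a = −0.31204, b = −0.00015.
Gradient magnitude |∇z| = √(a² + b²) = √(0.09737 + 0.00000) = 0.31204.
True dip = arctan(0.31204) = 17.3°, dipping toward E (azimuth ≈ 090°).

17.3°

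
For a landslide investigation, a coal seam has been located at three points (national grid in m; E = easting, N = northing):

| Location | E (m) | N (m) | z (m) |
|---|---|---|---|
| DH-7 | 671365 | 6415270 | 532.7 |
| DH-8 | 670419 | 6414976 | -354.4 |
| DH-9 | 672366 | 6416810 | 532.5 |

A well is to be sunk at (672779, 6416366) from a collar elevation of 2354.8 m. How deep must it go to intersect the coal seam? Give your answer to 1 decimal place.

997.7 m

Two edge vectors: DH-7→DH-8 = (-946, -294, -887.1), DH-7→DH-9 = (1001, 1540, -0.2).
Normal n = (DH-7→DH-8) × (DH-7→DH-9) = (1366192.8, -888176.3, -1162546).
So ∂z/∂E = −n_x/n_z = 1.175173111 and ∂z/∂N = −n_y/n_z = −0.763992393.
Intercept c from DH-7: 532.7 − 788970.10 + 4901217.48 = 4112780.08.
At (672779, 6416366): z_contact = 790631.79 − 4902054.81 + 4112780.08 = 1357.06 m.
Depth below ground = 2354.8 − 1357.06 = 997.7 m.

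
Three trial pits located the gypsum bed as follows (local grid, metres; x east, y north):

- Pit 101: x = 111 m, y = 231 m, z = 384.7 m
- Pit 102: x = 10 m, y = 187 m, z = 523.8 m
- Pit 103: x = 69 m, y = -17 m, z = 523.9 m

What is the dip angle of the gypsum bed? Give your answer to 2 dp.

51.85°

Let the plane be z = a·x + b·y + c.
Pit 102−Pit 101: −101a − 44b = 139.1;  Pit 103−Pit 101: −42a − 248b = 139.2.
Solving gives a = −1.22293, b = −0.35418.
Gradient magnitude |∇z| = √(a² + b²) = √(1.49556 + 0.12544) = 1.27319.
True dip = arctan(1.27319) = 51.85°, dipping toward ENE (azimuth ≈ 074°).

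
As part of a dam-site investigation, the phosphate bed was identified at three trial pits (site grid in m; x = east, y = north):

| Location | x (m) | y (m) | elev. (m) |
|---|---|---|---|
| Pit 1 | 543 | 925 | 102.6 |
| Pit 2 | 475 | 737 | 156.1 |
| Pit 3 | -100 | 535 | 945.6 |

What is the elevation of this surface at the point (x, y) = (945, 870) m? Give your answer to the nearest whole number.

-497 m

Let the plane be z = a·x + b·y + c.
Pit 2−Pit 1: −68a − 188b = 53.5;  Pit 3−Pit 1: −643a − 390b = 843.
Solving gives a = −1.45838, b = 0.24293.
Then c = 102.6 − a·543 − b·925 = 669.80.
At (945, 870): z = −1378.2 + 211.3 + 669.80 = -497.0 m.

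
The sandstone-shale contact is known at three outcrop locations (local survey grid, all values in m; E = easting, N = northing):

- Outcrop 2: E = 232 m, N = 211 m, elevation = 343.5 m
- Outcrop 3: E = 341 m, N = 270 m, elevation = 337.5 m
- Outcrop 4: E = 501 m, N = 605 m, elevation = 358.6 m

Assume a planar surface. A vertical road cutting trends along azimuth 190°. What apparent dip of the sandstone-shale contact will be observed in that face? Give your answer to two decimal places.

Let the plane be z = a·E + b·N + c.
Outcrop 3−Outcrop 2: 109a + 59b = −6;  Outcrop 4−Outcrop 2: 269a + 394b = 15.1.
Solving gives a = −0.12022, b = 0.12040.
Unit vector along 190° is (sin 190°, cos 190°) = (-0.1736, -0.9848).
Slope in that direction = a·(-0.1736) + b·(-0.9848) = −0.09770.
Apparent dip = arctan|0.09770| = 5.58° (true dip is 9.7°, so apparent ≤ true as expected).

5.58°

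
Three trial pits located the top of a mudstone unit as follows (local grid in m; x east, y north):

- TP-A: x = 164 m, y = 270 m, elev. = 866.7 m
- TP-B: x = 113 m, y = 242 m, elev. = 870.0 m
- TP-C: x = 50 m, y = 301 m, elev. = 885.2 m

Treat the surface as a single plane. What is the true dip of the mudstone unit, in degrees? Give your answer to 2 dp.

Let the plane be z = a·x + b·y + c.
TP-B−TP-A: −51a − 28b = 3.3;  TP-C−TP-A: −114a + 31b = 18.5.
Solving gives a = −0.12996, b = 0.11886.
Gradient magnitude |∇z| = √(a² + b²) = √(0.01689 + 0.01413) = 0.17611.
True dip = arctan(0.17611) = 9.99°, dipping toward SE (azimuth ≈ 132°).

9.99°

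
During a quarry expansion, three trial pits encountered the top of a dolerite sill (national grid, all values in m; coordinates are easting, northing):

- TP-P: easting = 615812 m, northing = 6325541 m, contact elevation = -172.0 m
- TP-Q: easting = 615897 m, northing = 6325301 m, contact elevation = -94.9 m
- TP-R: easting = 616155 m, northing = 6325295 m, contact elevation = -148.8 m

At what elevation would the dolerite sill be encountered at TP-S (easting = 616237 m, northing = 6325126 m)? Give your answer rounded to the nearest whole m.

Two edge vectors: TP-P→TP-Q = (85, -240, 77.1), TP-P→TP-R = (343, -246, 23.2).
Normal n = (TP-P→TP-Q) × (TP-P→TP-R) = (13398.6, 24473.3, 61410).
So ∂z/∂easting = −n_x/n_z = −0.21818271 and ∂z/∂northing = −n_y/n_z = −0.39852304.
Intercept c from TP-P: -172 + 134359.53 + 2520873.84 = 2655061.37.
At (616237, 6325126): z = −134452.3 − 2520708.5 + 2655061.37 = -99.3 m.

-99 m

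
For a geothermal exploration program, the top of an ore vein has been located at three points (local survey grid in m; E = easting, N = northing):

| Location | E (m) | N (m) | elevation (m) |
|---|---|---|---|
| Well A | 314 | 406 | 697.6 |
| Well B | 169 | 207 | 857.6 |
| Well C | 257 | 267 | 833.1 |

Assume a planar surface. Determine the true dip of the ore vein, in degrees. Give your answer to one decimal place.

52.6°

Two edge vectors: Well A→Well B = (-145, -199, 160), Well A→Well C = (-57, -139, 135.5).
Normal n = (Well A→Well B) × (Well A→Well C) = (-4724.5, 10527.5, 8812).
So ∂z/∂E = −n_x/n_z = 0.53614 and ∂z/∂N = −n_y/n_z = −1.19468.
Gradient magnitude |∇z| = √(a² + b²) = √(0.28745 + 1.42725) = 1.30947.
True dip = arctan(1.30947) = 52.6°, dipping toward NNW (azimuth ≈ 336°).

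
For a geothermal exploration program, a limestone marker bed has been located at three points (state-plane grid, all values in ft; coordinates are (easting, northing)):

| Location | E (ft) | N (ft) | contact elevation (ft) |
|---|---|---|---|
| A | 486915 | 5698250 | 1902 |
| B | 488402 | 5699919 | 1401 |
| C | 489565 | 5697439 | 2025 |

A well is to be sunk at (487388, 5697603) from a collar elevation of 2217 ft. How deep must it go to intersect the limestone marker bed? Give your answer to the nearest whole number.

Let the plane be z = a·E + b·N + c.
B−A: 1487a + 1669b = −501;  C−A: 2650a − 811b = 123.
Solving gives a = −0.03571343, b = −0.26836077.
Then c = 1902 − a·486915 − b·5698250 = 1548478.18.
At (487388, 5697603): z_contact = −17406.3 − 1529013.1 + 1548478.18 = 2058.7 ft.
Depth below ground = 2217 − 2058.7 = 158 ft.

158 ft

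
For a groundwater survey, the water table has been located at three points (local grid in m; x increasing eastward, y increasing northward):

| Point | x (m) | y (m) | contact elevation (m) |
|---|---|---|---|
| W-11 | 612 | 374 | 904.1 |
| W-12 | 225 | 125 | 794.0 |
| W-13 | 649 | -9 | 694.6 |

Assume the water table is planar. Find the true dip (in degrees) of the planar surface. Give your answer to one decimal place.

Let the plane be z = a·x + b·y + c.
W-12−W-11: −387a − 249b = −110.1;  W-13−W-11: 37a − 383b = −209.5.
Solving gives a = −0.06350, b = 0.54086.
Gradient magnitude |∇z| = √(a² + b²) = √(0.00403 + 0.29253) = 0.54458.
True dip = arctan(0.54458) = 28.6°, dipping toward S (azimuth ≈ 173°).

28.6°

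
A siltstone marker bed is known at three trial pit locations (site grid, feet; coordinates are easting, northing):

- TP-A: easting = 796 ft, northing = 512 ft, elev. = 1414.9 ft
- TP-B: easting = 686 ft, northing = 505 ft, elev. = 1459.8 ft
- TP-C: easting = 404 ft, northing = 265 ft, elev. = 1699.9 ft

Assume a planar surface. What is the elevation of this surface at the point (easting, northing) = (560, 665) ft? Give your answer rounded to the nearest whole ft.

Two edge vectors: TP-A→TP-B = (-110, -7, 44.9), TP-A→TP-C = (-392, -247, 285).
Normal n = (TP-A→TP-B) × (TP-A→TP-C) = (9095.3, 13749.2, 24426).
So ∂z/∂easting = −n_x/n_z = −0.37236 and ∂z/∂northing = −n_y/n_z = −0.56289.
Intercept c from TP-A: 1414.9 + 296.40 + 288.20 = 1999.50.
At (560, 665): z = −208.5 − 374.3 + 1999.50 = 1416.7 ft.

1417 ft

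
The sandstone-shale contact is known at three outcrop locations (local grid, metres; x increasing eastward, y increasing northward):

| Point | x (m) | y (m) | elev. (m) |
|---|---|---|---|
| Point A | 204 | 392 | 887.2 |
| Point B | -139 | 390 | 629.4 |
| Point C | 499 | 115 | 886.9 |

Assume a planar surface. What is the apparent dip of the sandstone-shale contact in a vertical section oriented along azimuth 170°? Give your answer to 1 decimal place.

Let the plane be z = a·x + b·y + c.
Point B−Point A: −343a − 2b = −257.8;  Point C−Point A: 295a − 277b = −0.3.
Solving gives a = 0.74696, b = 0.79658.
Unit vector along 170° is (sin 170°, cos 170°) = (0.1736, -0.9848).
Slope in that direction = a·(0.1736) + b·(-0.9848) = −0.65477.
Apparent dip = arctan|0.65477| = 33.2° (true dip is 47.5°, so apparent ≤ true as expected).

33.2°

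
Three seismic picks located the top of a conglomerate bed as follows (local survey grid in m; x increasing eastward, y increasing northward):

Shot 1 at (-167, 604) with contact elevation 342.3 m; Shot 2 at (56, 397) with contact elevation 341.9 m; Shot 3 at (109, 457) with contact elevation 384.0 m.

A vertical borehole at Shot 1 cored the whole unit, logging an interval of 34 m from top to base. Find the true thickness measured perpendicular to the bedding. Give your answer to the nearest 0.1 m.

Two edge vectors: Shot 1→Shot 2 = (223, -207, -0.4), Shot 1→Shot 3 = (276, -147, 41.7).
Normal n = (Shot 1→Shot 2) × (Shot 1→Shot 3) = (-8690.7, -9409.5, 24351).
So ∂z/∂x = −n_x/n_z = 0.35689 and ∂z/∂y = −n_y/n_z = 0.38641.
|∇z| = √(a²+b²) = 0.52601, so dip δ = arctan(0.52601) = 27.74°.
True thickness = vertical thickness × cos δ = 34 × cos 27.74° = 30.1 m.

30.1 m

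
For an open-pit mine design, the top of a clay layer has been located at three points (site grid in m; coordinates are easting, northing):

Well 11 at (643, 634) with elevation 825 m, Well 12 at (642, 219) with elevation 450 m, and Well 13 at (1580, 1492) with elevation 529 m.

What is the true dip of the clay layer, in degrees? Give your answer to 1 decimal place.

55.6°

Let the plane be z = a·easting + b·northing + c.
Well 12−Well 11: −1a − 415b = −375;  Well 13−Well 11: 937a + 858b = −296.
Solving gives a = −1.14586, b = 0.90638.
Gradient magnitude |∇z| = √(a² + b²) = √(1.31299 + 0.82152) = 1.46100.
True dip = arctan(1.46100) = 55.6°, dipping toward SE (azimuth ≈ 128°).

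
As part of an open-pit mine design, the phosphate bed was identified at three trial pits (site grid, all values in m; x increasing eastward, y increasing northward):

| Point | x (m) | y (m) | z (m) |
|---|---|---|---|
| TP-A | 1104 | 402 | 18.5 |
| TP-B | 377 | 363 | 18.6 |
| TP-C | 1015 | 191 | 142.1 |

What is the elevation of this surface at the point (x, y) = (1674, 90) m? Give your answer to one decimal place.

Two edge vectors: TP-A→TP-B = (-727, -39, 0.1), TP-A→TP-C = (-89, -211, 123.6).
Normal n = (TP-A→TP-B) × (TP-A→TP-C) = (-4799.3, 89848.3, 149926).
So ∂z/∂x = −n_x/n_z = 0.032011 and ∂z/∂y = −n_y/n_z = −0.599284.
Intercept c from TP-A: 18.5 − 35.34 + 240.91 = 224.07.
At (1674, 90): z = 53.6 − 53.9 + 224.07 = 223.7 m.

223.7 m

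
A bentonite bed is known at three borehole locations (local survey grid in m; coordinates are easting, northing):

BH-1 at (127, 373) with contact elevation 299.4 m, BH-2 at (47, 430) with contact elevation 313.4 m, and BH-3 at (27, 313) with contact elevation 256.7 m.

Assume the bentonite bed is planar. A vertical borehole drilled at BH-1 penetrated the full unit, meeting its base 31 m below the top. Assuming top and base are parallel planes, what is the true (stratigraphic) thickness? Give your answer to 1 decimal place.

27.9 m

Two edge vectors: BH-1→BH-2 = (-80, 57, 14), BH-1→BH-3 = (-100, -60, -42.7).
Normal n = (BH-1→BH-2) × (BH-1→BH-3) = (-1593.9, -4816, 10500).
So ∂z/∂easting = −n_x/n_z = 0.15180 and ∂z/∂northing = −n_y/n_z = 0.45867.
|∇z| = √(a²+b²) = 0.48313, so dip δ = arctan(0.48313) = 25.79°.
True thickness = vertical thickness × cos δ = 31 × cos 25.79° = 27.9 m.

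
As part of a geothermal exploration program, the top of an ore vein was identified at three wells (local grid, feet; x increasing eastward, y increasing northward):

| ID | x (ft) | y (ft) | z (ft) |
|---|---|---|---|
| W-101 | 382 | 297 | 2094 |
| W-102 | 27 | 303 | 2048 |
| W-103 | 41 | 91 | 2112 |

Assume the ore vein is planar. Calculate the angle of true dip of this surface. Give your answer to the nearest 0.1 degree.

Let the plane be z = a·x + b·y + c.
W-102−W-101: −355a + 6b = −46;  W-103−W-101: −341a − 206b = 18.
Solving gives a = 0.12461, b = −0.29366.
Gradient magnitude |∇z| = √(a² + b²) = √(0.01553 + 0.08623) = 0.31900.
True dip = arctan(0.31900) = 17.7°, dipping toward NNW (azimuth ≈ 337°).

17.7°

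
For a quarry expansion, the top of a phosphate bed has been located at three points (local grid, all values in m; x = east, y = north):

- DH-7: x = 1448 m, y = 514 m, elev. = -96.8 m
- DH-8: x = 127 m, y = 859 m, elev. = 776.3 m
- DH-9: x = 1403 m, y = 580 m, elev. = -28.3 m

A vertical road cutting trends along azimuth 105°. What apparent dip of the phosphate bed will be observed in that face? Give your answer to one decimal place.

Let the plane be z = a·x + b·y + c.
DH-8−DH-7: −1321a + 345b = 873.1;  DH-9−DH-7: −45a + 66b = 68.5.
Solving gives a = −0.47435, b = 0.71446.
Unit vector along 105° is (sin 105°, cos 105°) = (0.9659, -0.2588).
Slope in that direction = a·(0.9659) + b·(-0.2588) = −0.64310.
Apparent dip = arctan|0.64310| = 32.7° (true dip is 40.6°, so apparent ≤ true as expected).

32.7°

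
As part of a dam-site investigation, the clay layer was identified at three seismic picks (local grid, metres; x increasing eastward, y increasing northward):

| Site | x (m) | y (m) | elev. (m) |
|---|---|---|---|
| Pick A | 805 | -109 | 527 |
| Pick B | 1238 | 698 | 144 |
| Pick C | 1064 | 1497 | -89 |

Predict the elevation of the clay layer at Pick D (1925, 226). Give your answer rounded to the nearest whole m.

Two edge vectors: Pick A→Pick B = (433, 807, -383), Pick A→Pick C = (259, 1606, -616).
Normal n = (Pick A→Pick B) × (Pick A→Pick C) = (117986, 167531, 486385).
So ∂z/∂x = −n_x/n_z = −0.24258 and ∂z/∂y = −n_y/n_z = −0.34444.
Intercept c from Pick A: 527 + 195.27 − 37.54 = 684.73.
At (1925, 226): z = −467.0 − 77.8 + 684.73 = 139.9 m.

140 m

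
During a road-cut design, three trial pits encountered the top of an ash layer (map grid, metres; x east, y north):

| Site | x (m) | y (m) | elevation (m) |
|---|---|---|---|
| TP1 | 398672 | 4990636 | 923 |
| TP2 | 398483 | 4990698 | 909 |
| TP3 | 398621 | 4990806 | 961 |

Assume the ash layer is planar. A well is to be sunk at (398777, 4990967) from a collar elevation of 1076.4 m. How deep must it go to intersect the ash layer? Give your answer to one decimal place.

46.0 m

Let the plane be z = a·x + b·y + c.
TP2−TP1: −189a + 62b = −14;  TP3−TP1: −51a + 170b = 38.
Solving gives a = 0.163490748, b = 0.272576636.
Then c = 923 − a·398672 − b·4990636 = −1424586.96.
At (398777, 4990967): z_contact = 65196.35 + 1360421.00 − 1424586.96 = 1030.39 m.
Depth below ground = 1076.4 − 1030.39 = 46.0 m.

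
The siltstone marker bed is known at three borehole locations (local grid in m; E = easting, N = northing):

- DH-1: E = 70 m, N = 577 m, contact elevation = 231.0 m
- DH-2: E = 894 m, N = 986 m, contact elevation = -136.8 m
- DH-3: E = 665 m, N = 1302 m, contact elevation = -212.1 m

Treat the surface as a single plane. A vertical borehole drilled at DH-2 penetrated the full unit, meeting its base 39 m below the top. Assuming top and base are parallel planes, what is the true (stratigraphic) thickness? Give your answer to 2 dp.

Two edge vectors: DH-1→DH-2 = (824, 409, -367.8), DH-1→DH-3 = (595, 725, -443.1).
Normal n = (DH-1→DH-2) × (DH-1→DH-3) = (85427.1, 146273.4, 354045).
So ∂z/∂E = −n_x/n_z = −0.24129 and ∂z/∂N = −n_y/n_z = −0.41315.
|∇z| = √(a²+b²) = 0.47845, so dip δ = arctan(0.47845) = 25.57°.
True thickness = vertical thickness × cos δ = 39 × cos 25.57° = 35.18 m.

35.18 m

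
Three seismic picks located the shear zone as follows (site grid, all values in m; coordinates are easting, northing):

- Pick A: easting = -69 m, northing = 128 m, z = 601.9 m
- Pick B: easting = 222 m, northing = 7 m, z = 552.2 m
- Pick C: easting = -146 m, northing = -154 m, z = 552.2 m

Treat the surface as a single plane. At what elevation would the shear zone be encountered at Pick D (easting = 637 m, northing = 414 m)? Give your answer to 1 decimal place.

Two edge vectors: Pick A→Pick B = (291, -121, -49.7), Pick A→Pick C = (-77, -282, -49.7).
Normal n = (Pick A→Pick B) × (Pick A→Pick C) = (-8001.7, 18289.6, -91379).
So ∂z/∂easting = −n_x/n_z = −0.08757 and ∂z/∂northing = −n_y/n_z = 0.20015.
Intercept c from Pick A: 601.9 − 6.04 − 25.62 = 570.24.
At (637, 414): z = −55.8 + 82.9 + 570.24 = 597.3 m.

597.3 m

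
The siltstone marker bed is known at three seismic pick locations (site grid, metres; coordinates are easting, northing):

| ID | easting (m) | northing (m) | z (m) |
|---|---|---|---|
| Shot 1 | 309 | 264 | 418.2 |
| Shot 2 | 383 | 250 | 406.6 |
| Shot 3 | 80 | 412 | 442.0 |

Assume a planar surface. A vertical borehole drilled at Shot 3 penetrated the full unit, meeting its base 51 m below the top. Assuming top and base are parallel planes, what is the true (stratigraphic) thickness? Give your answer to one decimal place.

Let the plane be z = a·easting + b·northing + c.
Shot 2−Shot 1: 74a − 14b = −11.6;  Shot 3−Shot 1: −229a + 148b = 23.8.
Solving gives a = −0.17862, b = −0.11557.
|∇z| = √(a²+b²) = 0.21275, so dip δ = arctan(0.21275) = 12.01°.
True thickness = vertical thickness × cos δ = 51 × cos 12.01° = 49.9 m.

49.9 m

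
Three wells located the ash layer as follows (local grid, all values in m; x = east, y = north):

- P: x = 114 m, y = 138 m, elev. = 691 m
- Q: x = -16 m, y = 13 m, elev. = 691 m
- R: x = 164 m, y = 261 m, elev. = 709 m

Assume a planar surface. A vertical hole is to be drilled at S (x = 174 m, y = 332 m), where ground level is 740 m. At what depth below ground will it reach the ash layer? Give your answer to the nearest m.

16 m

Let the plane be z = a·x + b·y + c.
Q−P: −130a − 125b = 0;  R−P: 50a + 123b = 18.
Solving gives a = −0.23101, b = 0.24025.
Then c = 691 − a·114 − b·138 = 684.18.
At (174, 332): z_contact = −40.2 + 79.8 + 684.18 = 723.7 m.
Depth below ground = 740 − 723.7 = 16 m.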